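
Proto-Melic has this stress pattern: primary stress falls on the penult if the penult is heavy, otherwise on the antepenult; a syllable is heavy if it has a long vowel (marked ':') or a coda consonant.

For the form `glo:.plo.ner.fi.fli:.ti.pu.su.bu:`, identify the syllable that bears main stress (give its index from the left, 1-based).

7

Weights: 7 pu L, 8 su L, 9 bu: H.
The penult (syllable 8, su) is light, so stress falls on the antepenult (syllable 7, pu).
Primary stress: syllable 7 → glo:.plo.ner.fi.fli:.ti.ˈpu.su.bu:.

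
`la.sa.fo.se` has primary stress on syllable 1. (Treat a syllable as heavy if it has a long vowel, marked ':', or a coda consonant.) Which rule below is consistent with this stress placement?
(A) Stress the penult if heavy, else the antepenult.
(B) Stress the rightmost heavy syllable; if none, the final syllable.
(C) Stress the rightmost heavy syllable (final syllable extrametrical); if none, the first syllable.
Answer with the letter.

C

Rule A → syllable 2 (observed: 1).
Rule B → syllable 4 (observed: 1).
Rule C → syllable 1 ✓.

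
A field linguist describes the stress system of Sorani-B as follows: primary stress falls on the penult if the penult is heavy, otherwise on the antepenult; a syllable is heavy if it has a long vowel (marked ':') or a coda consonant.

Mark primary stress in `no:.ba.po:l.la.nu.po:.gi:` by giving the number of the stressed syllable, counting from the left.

Weights: 5 nu L, 6 po: H, 7 gi: H.
The penult (syllable 6, po:) is heavy, so it takes stress.
Primary stress: syllable 6 → no:.ba.po:l.la.nu.ˈpo:.gi:.

6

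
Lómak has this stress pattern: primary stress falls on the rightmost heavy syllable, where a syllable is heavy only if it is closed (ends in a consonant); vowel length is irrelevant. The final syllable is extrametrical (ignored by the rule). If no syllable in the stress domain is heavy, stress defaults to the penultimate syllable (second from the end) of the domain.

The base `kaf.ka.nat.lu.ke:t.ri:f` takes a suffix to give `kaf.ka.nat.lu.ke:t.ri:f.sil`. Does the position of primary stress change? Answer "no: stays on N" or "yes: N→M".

Base `kaf.ka.nat.lu.ke:t.ri:f` (6 syllables):
  The final syllable (6, ri:f) is extrametrical; the stress domain is syllables 1–5.
  Weights: 1 kaf H, 2 ka L, 3 nat H, 4 lu L, 5 ke:t H.
  Heavy syllables in the domain: 1, 3, 5. The rightmost is syllable 5 (ke:t).
  → primary stress on syllable 5.
Suffixed `kaf.ka.nat.lu.ke:t.ri:f.sil` (7 syllables):
  The final syllable (7, sil) is extrametrical; the stress domain is syllables 1–6.
  Weights: 1 kaf H, 2 ka L, 3 nat H, 4 lu L, 5 ke:t H, 6 ri:f H.
  Heavy syllables in the domain: 1, 3, 5, 6. The rightmost is syllable 6 (ri:f).
  → primary stress on syllable 6.

yes: 5→6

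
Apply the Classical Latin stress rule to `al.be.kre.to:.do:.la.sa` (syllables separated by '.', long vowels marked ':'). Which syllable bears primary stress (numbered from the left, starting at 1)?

5

Classical Latin: stress the penult if heavy (long vowel or closed), else the antepenult.
Weights: 5 do: H, 6 la L, 7 sa L.
The penult (syllable 6, la) is light, so stress falls on the antepenult (syllable 5, do:).
Stress on syllable 5: al.be.kre.to:.ˈdo:.la.sa.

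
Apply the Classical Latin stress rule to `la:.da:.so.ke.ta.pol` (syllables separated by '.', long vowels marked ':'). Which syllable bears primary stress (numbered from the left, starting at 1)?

4

Classical Latin: stress the penult if heavy (long vowel or closed), else the antepenult.
Weights: 4 ke L, 5 ta L, 6 pol H.
The penult (syllable 5, ta) is light, so stress falls on the antepenult (syllable 4, ke).
Stress on syllable 4: la:.da:.so.ˈke.ta.pol.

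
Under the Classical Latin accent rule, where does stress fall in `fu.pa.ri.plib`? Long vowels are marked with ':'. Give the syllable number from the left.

2

Classical Latin: stress the penult if heavy (long vowel or closed), else the antepenult.
Weights: 2 pa L, 3 ri L, 4 plib H.
The penult (syllable 3, ri) is light, so stress falls on the antepenult (syllable 2, pa).
Stress on syllable 2: fu.ˈpa.ri.plib.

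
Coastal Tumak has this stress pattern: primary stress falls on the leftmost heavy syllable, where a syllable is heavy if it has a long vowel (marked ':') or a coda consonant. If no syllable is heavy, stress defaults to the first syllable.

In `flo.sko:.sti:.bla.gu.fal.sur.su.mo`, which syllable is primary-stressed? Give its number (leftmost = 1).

Weights: 1 flo L, 2 sko: H, 3 sti: H, 4 bla L, 5 gu L, 6 fal H, 7 sur H, 8 su L, 9 mo L.
Heavy syllables in the domain: 2, 3, 6, 7. The leftmost is syllable 2 (sko:).
Primary stress: syllable 2 → flo.ˈsko:.sti:.bla.gu.fal.sur.su.mo.

2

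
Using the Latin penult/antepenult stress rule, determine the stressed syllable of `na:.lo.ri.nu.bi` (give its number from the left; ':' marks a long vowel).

3

Classical Latin: stress the penult if heavy (long vowel or closed), else the antepenult.
Weights: 3 ri L, 4 nu L, 5 bi L.
The penult (syllable 4, nu) is light, so stress falls on the antepenult (syllable 3, ri).
Stress on syllable 3: na:.lo.ˈri.nu.bi.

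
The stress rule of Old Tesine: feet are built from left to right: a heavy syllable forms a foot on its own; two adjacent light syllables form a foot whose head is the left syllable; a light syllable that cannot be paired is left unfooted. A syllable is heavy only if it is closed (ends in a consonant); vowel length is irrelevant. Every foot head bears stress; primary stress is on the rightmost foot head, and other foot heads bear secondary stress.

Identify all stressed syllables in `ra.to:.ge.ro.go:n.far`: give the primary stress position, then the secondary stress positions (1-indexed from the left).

primary 6, secondary 1, 3, 5

Weights: 1 ra L, 2 to: L, 3 ge L, 4 ro L, 5 go:n H, 6 far H.
Parse left to right (heavy = foot alone; LL = one foot; stranded L unfooted): (ˈra.to:) (ˈge.ro) (ˈgo:n) (ˈfar).
Foot heads: 1, 3, 5, 6.
Primary stress on the rightmost head = syllable 6.
Secondary stress on 1, 3, 5: ˌra.to:.ˌge.ro.ˌgo:n.ˈfar.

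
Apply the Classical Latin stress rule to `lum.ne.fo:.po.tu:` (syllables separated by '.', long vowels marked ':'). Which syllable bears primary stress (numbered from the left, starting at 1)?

Classical Latin: stress the penult if heavy (long vowel or closed), else the antepenult.
Weights: 3 fo: H, 4 po L, 5 tu: H.
The penult (syllable 4, po) is light, so stress falls on the antepenult (syllable 3, fo:).
Stress on syllable 3: lum.ne.ˈfo:.po.tu:.

3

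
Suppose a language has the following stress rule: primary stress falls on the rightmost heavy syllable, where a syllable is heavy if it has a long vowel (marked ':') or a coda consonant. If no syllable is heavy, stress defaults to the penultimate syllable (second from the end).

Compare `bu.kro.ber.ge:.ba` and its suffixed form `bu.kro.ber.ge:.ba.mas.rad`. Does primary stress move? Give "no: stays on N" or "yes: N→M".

Base `bu.kro.ber.ge:.ba` (5 syllables):
  Weights: 1 bu L, 2 kro L, 3 ber H, 4 ge: H, 5 ba L.
  Heavy syllables in the domain: 3, 4. The rightmost is syllable 4 (ge:).
  → primary stress on syllable 4.
Suffixed `bu.kro.ber.ge:.ba.mas.rad` (7 syllables):
  Weights: 1 bu L, 2 kro L, 3 ber H, 4 ge: H, 5 ba L, 6 mas H, 7 rad H.
  Heavy syllables in the domain: 3, 4, 6, 7. The rightmost is syllable 7 (rad).
  → primary stress on syllable 7.

yes: 4→7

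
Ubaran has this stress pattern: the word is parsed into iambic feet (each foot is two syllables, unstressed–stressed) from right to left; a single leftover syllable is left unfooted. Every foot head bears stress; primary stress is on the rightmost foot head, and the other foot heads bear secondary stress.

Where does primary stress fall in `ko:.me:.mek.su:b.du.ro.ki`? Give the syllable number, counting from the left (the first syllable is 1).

Parse right to left into iambic (σˈσ) feet: ko: (me:.ˈmek) (su:b.ˈdu) (ro.ˈki). Syllable 1 is left unfooted.
Foot heads (stressed positions): 3, 5, 7.
End Rule Rightmost: primary stress on the rightmost head = syllable 7.
Primary stress: syllable 7 → ko:.me:.mek.su:b.du.ro.ˈki.

7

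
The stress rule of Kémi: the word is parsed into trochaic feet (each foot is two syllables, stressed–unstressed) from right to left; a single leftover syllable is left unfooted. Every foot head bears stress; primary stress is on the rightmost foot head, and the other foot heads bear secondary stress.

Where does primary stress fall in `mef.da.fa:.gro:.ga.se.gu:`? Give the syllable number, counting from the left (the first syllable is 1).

Parse right to left into trochaic (ˈσσ) feet: mef (ˈda.fa:) (ˈgro:.ga) (ˈse.gu:). Syllable 1 is left unfooted.
Foot heads (stressed positions): 2, 4, 6.
End Rule Rightmost: primary stress on the rightmost head = syllable 6.
Primary stress: syllable 6 → mef.da.fa:.gro:.ga.ˈse.gu:.

6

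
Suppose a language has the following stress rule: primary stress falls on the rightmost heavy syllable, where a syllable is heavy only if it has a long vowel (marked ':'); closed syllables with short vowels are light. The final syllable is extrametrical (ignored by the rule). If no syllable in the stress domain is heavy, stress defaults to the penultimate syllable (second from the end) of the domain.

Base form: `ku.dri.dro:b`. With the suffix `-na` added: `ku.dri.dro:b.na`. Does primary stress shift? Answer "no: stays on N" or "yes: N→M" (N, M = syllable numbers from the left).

Base `ku.dri.dro:b` (3 syllables):
  The final syllable (3, dro:b) is extrametrical; the stress domain is syllables 1–2.
  Weights: 1 ku L, 2 dri L.
  No heavy syllable in the domain; default to the penultimate syllable (second from the end) of the domain = syllable 1.
  → primary stress on syllable 1.
Suffixed `ku.dri.dro:b.na` (4 syllables):
  The final syllable (4, na) is extrametrical; the stress domain is syllables 1–3.
  Weights: 1 ku L, 2 dri L, 3 dro:b H.
  Heavy syllables in the domain: 3. The rightmost is syllable 3 (dro:b).
  → primary stress on syllable 3.

yes: 1→3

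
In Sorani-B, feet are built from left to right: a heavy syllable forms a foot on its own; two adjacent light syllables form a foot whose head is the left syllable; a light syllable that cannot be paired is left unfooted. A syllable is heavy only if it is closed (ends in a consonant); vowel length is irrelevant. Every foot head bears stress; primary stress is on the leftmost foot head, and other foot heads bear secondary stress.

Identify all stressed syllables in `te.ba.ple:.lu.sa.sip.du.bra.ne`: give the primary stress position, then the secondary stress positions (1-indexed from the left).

Weights: 1 te L, 2 ba L, 3 ple: L, 4 lu L, 5 sa L, 6 sip H, 7 du L, 8 bra L, 9 ne L.
Parse left to right (heavy = foot alone; LL = one foot; stranded L unfooted): (ˈte.ba) (ˈple:.lu) sa (ˈsip) (ˈdu.bra) ne.
Foot heads: 1, 3, 6, 7.
Primary stress on the leftmost head = syllable 1.
Secondary stress on 3, 6, 7: ˈte.ba.ˌple:.lu.sa.ˌsip.ˌdu.bra.ne.

primary 1, secondary 3, 6, 7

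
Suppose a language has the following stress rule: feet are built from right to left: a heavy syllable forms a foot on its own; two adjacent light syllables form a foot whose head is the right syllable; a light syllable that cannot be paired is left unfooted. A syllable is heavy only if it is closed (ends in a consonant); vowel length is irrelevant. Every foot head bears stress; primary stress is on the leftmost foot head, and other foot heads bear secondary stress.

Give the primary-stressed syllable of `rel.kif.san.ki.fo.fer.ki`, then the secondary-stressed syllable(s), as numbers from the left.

Weights: 1 rel H, 2 kif H, 3 san H, 4 ki L, 5 fo L, 6 fer H, 7 ki L.
Parse right to left (heavy = foot alone; LL = one foot; stranded L unfooted): (ˈrel) (ˈkif) (ˈsan) (ki.ˈfo) (ˈfer) ki.
Foot heads: 1, 2, 3, 5, 6.
Primary stress on the leftmost head = syllable 1.
Secondary stress on 2, 3, 5, 6: ˈrel.ˌkif.ˌsan.ki.ˌfo.ˌfer.ki.

primary 1, secondary 2, 3, 5, 6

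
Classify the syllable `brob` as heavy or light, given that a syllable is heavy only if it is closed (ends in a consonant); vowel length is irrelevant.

`brob`: short vowel, closed (coda /b/). Closed (coda /b/) → heavy.

heavy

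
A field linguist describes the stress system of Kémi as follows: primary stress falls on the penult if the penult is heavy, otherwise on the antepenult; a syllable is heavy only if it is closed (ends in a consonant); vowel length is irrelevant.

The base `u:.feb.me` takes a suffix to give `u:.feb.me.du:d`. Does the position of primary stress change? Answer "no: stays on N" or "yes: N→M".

Base `u:.feb.me` (3 syllables):
  Weights: 1 u: L, 2 feb H, 3 me L.
  The penult (syllable 2, feb) is heavy, so it takes stress.
  → primary stress on syllable 2.
Suffixed `u:.feb.me.du:d` (4 syllables):
  Weights: 2 feb H, 3 me L, 4 du:d H.
  The penult (syllable 3, me) is light, so stress falls on the antepenult (syllable 2, feb).
  → primary stress on syllable 2.

no: stays on 2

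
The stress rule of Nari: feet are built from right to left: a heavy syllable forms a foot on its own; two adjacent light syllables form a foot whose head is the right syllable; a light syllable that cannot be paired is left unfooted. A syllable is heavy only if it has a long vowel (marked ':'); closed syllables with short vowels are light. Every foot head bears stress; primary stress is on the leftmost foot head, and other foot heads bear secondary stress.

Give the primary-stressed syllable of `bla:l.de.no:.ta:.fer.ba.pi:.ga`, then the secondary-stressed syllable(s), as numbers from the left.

Weights: 1 bla:l H, 2 de L, 3 no: H, 4 ta: H, 5 fer L, 6 ba L, 7 pi: H, 8 ga L.
Parse right to left (heavy = foot alone; LL = one foot; stranded L unfooted): (ˈbla:l) de (ˈno:) (ˈta:) (fer.ˈba) (ˈpi:) ga.
Foot heads: 1, 3, 4, 6, 7.
Primary stress on the leftmost head = syllable 1.
Secondary stress on 3, 4, 6, 7: ˈbla:l.de.ˌno:.ˌta:.fer.ˌba.ˌpi:.ga.

primary 1, secondary 3, 4, 6, 7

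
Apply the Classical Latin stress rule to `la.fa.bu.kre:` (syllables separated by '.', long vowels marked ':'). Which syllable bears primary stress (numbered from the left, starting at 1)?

2

Classical Latin: stress the penult if heavy (long vowel or closed), else the antepenult.
Weights: 2 fa L, 3 bu L, 4 kre: H.
The penult (syllable 3, bu) is light, so stress falls on the antepenult (syllable 2, fa).
Stress on syllable 2: la.ˈfa.bu.kre:.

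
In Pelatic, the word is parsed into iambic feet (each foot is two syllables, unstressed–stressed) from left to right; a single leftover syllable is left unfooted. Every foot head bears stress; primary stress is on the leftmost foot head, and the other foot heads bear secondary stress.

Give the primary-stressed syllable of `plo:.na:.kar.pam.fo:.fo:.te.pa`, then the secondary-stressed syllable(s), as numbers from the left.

primary 2, secondary 4, 6, 8

Parse left to right into iambic (σˈσ) feet: (plo:.ˈna:) (kar.ˈpam) (fo:.ˈfo:) (te.ˈpa).
Foot heads (stressed positions): 2, 4, 6, 8.
End Rule Leftmost: primary stress on the leftmost head = syllable 2.
Secondary stress on 4, 6, 8: plo:.ˈna:.kar.ˌpam.fo:.ˌfo:.te.ˌpa.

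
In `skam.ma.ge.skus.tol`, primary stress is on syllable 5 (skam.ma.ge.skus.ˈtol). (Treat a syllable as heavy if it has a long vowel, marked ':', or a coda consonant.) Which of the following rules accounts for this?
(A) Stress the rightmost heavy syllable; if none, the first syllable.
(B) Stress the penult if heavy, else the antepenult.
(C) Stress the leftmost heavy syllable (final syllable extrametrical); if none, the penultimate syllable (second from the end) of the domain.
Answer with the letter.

Rule A → syllable 5 ✓.
Rule B → syllable 4 (observed: 5).
Rule C → syllable 1 (observed: 5).

A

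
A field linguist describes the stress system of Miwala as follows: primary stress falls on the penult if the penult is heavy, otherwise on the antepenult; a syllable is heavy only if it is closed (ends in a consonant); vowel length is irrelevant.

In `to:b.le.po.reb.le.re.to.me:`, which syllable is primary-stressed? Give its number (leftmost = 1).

6

Weights: 6 re L, 7 to L, 8 me: L.
The penult (syllable 7, to) is light, so stress falls on the antepenult (syllable 6, re).
Primary stress: syllable 6 → to:b.le.po.reb.le.ˈre.to.me:.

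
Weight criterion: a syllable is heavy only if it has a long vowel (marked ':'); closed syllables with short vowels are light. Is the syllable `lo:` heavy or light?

heavy

`lo:`: long vowel, open (no coda). Long vowel → heavy.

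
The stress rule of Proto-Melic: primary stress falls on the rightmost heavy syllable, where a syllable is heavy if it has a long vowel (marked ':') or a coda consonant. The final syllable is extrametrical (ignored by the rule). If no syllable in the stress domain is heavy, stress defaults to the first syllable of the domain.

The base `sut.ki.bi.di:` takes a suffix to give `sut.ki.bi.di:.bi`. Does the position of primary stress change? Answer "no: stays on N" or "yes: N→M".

Base `sut.ki.bi.di:` (4 syllables):
  The final syllable (4, di:) is extrametrical; the stress domain is syllables 1–3.
  Weights: 1 sut H, 2 ki L, 3 bi L.
  Heavy syllables in the domain: 1. The rightmost is syllable 1 (sut).
  → primary stress on syllable 1.
Suffixed `sut.ki.bi.di:.bi` (5 syllables):
  The final syllable (5, bi) is extrametrical; the stress domain is syllables 1–4.
  Weights: 1 sut H, 2 ki L, 3 bi L, 4 di: H.
  Heavy syllables in the domain: 1, 4. The rightmost is syllable 4 (di:).
  → primary stress on syllable 4.

yes: 1→4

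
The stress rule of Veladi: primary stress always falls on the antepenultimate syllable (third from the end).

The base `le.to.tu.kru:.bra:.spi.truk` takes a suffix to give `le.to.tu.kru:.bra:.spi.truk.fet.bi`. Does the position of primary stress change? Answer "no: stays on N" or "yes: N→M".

Base `le.to.tu.kru:.bra:.spi.truk` (7 syllables):
  The word has 7 syllables; the antepenultimate syllable (third from the end) is syllable 5 (bra:).
  → primary stress on syllable 5.
Suffixed `le.to.tu.kru:.bra:.spi.truk.fet.bi` (9 syllables):
  The word has 9 syllables; the antepenultimate syllable (third from the end) is syllable 7 (truk).
  → primary stress on syllable 7.

yes: 5→7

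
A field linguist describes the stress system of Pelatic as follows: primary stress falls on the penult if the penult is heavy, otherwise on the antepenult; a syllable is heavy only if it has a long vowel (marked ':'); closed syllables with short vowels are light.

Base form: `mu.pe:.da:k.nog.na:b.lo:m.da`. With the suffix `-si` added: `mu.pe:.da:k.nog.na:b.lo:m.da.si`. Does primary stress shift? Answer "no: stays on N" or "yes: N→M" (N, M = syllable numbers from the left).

no: stays on 6

Base `mu.pe:.da:k.nog.na:b.lo:m.da` (7 syllables):
  Weights: 5 na:b H, 6 lo:m H, 7 da L.
  The penult (syllable 6, lo:m) is heavy, so it takes stress.
  → primary stress on syllable 6.
Suffixed `mu.pe:.da:k.nog.na:b.lo:m.da.si` (8 syllables):
  Weights: 6 lo:m H, 7 da L, 8 si L.
  The penult (syllable 7, da) is light, so stress falls on the antepenult (syllable 6, lo:m).
  → primary stress on syllable 6.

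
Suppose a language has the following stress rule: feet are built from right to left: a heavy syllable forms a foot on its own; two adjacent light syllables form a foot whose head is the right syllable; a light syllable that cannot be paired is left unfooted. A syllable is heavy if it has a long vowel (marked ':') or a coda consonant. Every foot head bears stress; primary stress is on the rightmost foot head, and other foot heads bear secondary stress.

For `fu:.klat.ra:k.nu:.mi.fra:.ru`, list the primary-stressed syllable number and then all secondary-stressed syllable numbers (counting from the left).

Weights: 1 fu: H, 2 klat H, 3 ra:k H, 4 nu: H, 5 mi L, 6 fra: H, 7 ru L.
Parse right to left (heavy = foot alone; LL = one foot; stranded L unfooted): (ˈfu:) (ˈklat) (ˈra:k) (ˈnu:) mi (ˈfra:) ru.
Foot heads: 1, 2, 3, 4, 6.
Primary stress on the rightmost head = syllable 6.
Secondary stress on 1, 2, 3, 4: ˌfu:.ˌklat.ˌra:k.ˌnu:.mi.ˈfra:.ru.

primary 6, secondary 1, 2, 3, 4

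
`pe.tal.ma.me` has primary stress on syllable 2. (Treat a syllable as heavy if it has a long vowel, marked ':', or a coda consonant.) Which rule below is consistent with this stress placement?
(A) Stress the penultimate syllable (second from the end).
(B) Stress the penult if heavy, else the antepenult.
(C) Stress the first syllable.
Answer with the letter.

B

Rule A → syllable 3 (observed: 2).
Rule B → syllable 2 ✓.
Rule C → syllable 1 (observed: 2).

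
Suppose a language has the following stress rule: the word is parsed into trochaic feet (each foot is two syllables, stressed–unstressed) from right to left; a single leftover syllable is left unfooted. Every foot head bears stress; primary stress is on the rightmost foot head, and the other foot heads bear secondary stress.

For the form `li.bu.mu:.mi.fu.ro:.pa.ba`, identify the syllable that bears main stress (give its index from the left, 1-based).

7

Parse right to left into trochaic (ˈσσ) feet: (ˈli.bu) (ˈmu:.mi) (ˈfu.ro:) (ˈpa.ba).
Foot heads (stressed positions): 1, 3, 5, 7.
End Rule Rightmost: primary stress on the rightmost head = syllable 7.
Primary stress: syllable 7 → li.bu.mu:.mi.fu.ro:.ˈpa.ba.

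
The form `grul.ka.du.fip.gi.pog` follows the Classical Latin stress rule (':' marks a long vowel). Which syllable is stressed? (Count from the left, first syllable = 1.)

Classical Latin: stress the penult if heavy (long vowel or closed), else the antepenult.
Weights: 4 fip H, 5 gi L, 6 pog H.
The penult (syllable 5, gi) is light, so stress falls on the antepenult (syllable 4, fip).
Stress on syllable 4: grul.ka.du.ˈfip.gi.pog.

4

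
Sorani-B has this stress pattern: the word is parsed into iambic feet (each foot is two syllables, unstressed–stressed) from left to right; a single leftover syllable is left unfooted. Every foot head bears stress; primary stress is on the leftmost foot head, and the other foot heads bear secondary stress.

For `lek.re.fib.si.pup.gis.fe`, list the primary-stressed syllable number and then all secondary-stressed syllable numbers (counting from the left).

primary 2, secondary 4, 6

Parse left to right into iambic (σˈσ) feet: (lek.ˈre) (fib.ˈsi) (pup.ˈgis) fe. Syllable 7 is left unfooted.
Foot heads (stressed positions): 2, 4, 6.
End Rule Leftmost: primary stress on the leftmost head = syllable 2.
Secondary stress on 4, 6: lek.ˈre.fib.ˌsi.pup.ˌgis.fe.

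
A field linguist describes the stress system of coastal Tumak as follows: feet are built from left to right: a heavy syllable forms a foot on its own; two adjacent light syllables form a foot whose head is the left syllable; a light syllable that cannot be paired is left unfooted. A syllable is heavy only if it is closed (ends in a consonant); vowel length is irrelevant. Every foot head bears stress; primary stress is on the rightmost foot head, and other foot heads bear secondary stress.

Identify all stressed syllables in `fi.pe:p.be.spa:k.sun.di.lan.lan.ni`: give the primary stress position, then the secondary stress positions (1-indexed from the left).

Weights: 1 fi L, 2 pe:p H, 3 be L, 4 spa:k H, 5 sun H, 6 di L, 7 lan H, 8 lan H, 9 ni L.
Parse left to right (heavy = foot alone; LL = one foot; stranded L unfooted): fi (ˈpe:p) be (ˈspa:k) (ˈsun) di (ˈlan) (ˈlan) ni.
Foot heads: 2, 4, 5, 7, 8.
Primary stress on the rightmost head = syllable 8.
Secondary stress on 2, 4, 5, 7: fi.ˌpe:p.be.ˌspa:k.ˌsun.di.ˌlan.ˈlan.ni.

primary 8, secondary 2, 4, 5, 7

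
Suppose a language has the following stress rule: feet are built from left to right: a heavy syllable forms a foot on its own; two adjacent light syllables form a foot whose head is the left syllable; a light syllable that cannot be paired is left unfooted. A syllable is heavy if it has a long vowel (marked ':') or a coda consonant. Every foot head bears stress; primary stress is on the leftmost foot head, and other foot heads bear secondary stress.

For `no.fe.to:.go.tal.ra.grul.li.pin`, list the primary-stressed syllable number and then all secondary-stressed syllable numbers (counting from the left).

Weights: 1 no L, 2 fe L, 3 to: H, 4 go L, 5 tal H, 6 ra L, 7 grul H, 8 li L, 9 pin H.
Parse left to right (heavy = foot alone; LL = one foot; stranded L unfooted): (ˈno.fe) (ˈto:) go (ˈtal) ra (ˈgrul) li (ˈpin).
Foot heads: 1, 3, 5, 7, 9.
Primary stress on the leftmost head = syllable 1.
Secondary stress on 3, 5, 7, 9: ˈno.fe.ˌto:.go.ˌtal.ra.ˌgrul.li.ˌpin.

primary 1, secondary 3, 5, 7, 9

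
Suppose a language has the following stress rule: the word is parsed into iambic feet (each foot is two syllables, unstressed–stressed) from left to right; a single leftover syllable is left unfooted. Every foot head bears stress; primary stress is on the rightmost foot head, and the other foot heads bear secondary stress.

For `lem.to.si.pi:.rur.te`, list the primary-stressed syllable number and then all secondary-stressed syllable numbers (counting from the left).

Parse left to right into iambic (σˈσ) feet: (lem.ˈto) (si.ˈpi:) (rur.ˈte).
Foot heads (stressed positions): 2, 4, 6.
End Rule Rightmost: primary stress on the rightmost head = syllable 6.
Secondary stress on 2, 4: lem.ˌto.si.ˌpi:.rur.ˈte.

primary 6, secondary 2, 4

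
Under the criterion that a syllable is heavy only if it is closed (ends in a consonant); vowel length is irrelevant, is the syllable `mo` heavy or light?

light

`mo`: short vowel, open (no coda). Open (no coda) → light.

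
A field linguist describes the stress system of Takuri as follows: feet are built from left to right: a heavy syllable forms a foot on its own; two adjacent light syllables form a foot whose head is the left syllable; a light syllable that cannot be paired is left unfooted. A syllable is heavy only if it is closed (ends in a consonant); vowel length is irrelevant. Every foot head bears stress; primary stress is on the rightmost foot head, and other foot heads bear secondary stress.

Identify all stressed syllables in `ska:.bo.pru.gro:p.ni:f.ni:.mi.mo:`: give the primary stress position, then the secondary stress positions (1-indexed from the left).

Weights: 1 ska: L, 2 bo L, 3 pru L, 4 gro:p H, 5 ni:f H, 6 ni: L, 7 mi L, 8 mo: L.
Parse left to right (heavy = foot alone; LL = one foot; stranded L unfooted): (ˈska:.bo) pru (ˈgro:p) (ˈni:f) (ˈni:.mi) mo:.
Foot heads: 1, 4, 5, 6.
Primary stress on the rightmost head = syllable 6.
Secondary stress on 1, 4, 5: ˌska:.bo.pru.ˌgro:p.ˌni:f.ˈni:.mi.mo:.

primary 6, secondary 1, 4, 5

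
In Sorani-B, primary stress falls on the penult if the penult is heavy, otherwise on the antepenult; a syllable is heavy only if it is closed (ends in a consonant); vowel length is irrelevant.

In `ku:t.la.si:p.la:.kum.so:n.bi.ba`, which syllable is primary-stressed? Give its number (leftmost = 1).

Weights: 6 so:n H, 7 bi L, 8 ba L.
The penult (syllable 7, bi) is light, so stress falls on the antepenult (syllable 6, so:n).
Primary stress: syllable 6 → ku:t.la.si:p.la:.kum.ˈso:n.bi.ba.

6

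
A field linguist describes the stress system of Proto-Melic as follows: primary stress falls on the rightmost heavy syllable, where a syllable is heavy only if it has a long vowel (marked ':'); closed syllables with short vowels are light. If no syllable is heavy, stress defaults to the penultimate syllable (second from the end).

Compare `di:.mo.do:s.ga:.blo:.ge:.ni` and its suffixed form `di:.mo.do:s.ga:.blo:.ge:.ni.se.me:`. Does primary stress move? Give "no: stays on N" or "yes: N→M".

yes: 6→9

Base `di:.mo.do:s.ga:.blo:.ge:.ni` (7 syllables):
  Weights: 1 di: H, 2 mo L, 3 do:s H, 4 ga: H, 5 blo: H, 6 ge: H, 7 ni L.
  Heavy syllables in the domain: 1, 3, 4, 5, 6. The rightmost is syllable 6 (ge:).
  → primary stress on syllable 6.
Suffixed `di:.mo.do:s.ga:.blo:.ge:.ni.se.me:` (9 syllables):
  Weights: 1 di: H, 2 mo L, 3 do:s H, 4 ga: H, 5 blo: H, 6 ge: H, 7 ni L, 8 se L, 9 me: H.
  Heavy syllables in the domain: 1, 3, 4, 5, 6, 9. The rightmost is syllable 9 (me:).
  → primary stress on syllable 9.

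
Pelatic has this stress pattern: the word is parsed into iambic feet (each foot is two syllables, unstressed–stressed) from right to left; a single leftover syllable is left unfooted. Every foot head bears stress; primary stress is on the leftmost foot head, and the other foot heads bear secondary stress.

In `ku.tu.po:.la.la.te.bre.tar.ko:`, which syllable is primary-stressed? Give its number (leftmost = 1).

3

Parse right to left into iambic (σˈσ) feet: ku (tu.ˈpo:) (la.ˈla) (te.ˈbre) (tar.ˈko:). Syllable 1 is left unfooted.
Foot heads (stressed positions): 3, 5, 7, 9.
End Rule Leftmost: primary stress on the leftmost head = syllable 3.
Primary stress: syllable 3 → ku.tu.ˈpo:.la.la.te.bre.tar.ko:.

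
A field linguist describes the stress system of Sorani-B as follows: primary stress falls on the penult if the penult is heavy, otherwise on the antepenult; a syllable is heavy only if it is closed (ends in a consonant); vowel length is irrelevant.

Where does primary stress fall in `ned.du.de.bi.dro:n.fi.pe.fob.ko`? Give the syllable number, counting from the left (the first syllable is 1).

Weights: 7 pe L, 8 fob H, 9 ko L.
The penult (syllable 8, fob) is heavy, so it takes stress.
Primary stress: syllable 8 → ned.du.de.bi.dro:n.fi.pe.ˈfob.ko.

8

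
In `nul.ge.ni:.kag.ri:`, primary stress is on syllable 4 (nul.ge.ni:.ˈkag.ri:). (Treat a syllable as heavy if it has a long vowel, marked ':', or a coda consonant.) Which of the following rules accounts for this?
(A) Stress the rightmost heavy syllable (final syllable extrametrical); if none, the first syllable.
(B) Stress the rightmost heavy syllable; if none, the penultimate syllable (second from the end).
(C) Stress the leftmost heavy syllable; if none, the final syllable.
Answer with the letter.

A

Rule A → syllable 4 ✓.
Rule B → syllable 5 (observed: 4).
Rule C → syllable 1 (observed: 4).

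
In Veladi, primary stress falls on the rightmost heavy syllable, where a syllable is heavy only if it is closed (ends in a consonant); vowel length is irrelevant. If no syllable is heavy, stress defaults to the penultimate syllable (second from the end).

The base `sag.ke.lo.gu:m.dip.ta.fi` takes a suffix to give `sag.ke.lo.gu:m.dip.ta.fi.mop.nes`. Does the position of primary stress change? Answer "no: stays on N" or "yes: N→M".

yes: 5→9

Base `sag.ke.lo.gu:m.dip.ta.fi` (7 syllables):
  Weights: 1 sag H, 2 ke L, 3 lo L, 4 gu:m H, 5 dip H, 6 ta L, 7 fi L.
  Heavy syllables in the domain: 1, 4, 5. The rightmost is syllable 5 (dip).
  → primary stress on syllable 5.
Suffixed `sag.ke.lo.gu:m.dip.ta.fi.mop.nes` (9 syllables):
  Weights: 1 sag H, 2 ke L, 3 lo L, 4 gu:m H, 5 dip H, 6 ta L, 7 fi L, 8 mop H, 9 nes H.
  Heavy syllables in the domain: 1, 4, 5, 8, 9. The rightmost is syllable 9 (nes).
  → primary stress on syllable 9.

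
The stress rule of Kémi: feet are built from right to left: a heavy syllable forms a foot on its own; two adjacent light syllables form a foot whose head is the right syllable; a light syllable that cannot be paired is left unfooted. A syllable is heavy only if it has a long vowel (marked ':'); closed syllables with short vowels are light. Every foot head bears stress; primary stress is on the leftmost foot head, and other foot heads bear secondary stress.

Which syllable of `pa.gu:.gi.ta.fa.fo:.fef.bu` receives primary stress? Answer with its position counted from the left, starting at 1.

2

Weights: 1 pa L, 2 gu: H, 3 gi L, 4 ta L, 5 fa L, 6 fo: H, 7 fef L, 8 bu L.
Parse right to left (heavy = foot alone; LL = one foot; stranded L unfooted): pa (ˈgu:) gi (ta.ˈfa) (ˈfo:) (fef.ˈbu).
Foot heads: 2, 5, 6, 8.
Primary stress on the leftmost head = syllable 2.
Primary stress: syllable 2 → pa.ˈgu:.gi.ta.fa.fo:.fef.bu.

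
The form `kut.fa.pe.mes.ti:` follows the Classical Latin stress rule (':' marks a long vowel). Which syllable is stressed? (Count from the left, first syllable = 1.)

Classical Latin: stress the penult if heavy (long vowel or closed), else the antepenult.
Weights: 3 pe L, 4 mes H, 5 ti: H.
The penult (syllable 4, mes) is heavy, so it takes stress.
Stress on syllable 4: kut.fa.pe.ˈmes.ti:.

4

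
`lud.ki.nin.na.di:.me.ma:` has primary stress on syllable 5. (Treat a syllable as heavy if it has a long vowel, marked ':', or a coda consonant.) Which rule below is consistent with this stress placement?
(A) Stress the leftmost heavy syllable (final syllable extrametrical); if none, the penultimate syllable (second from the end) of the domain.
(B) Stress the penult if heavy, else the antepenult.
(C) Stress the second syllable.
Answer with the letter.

Rule A → syllable 1 (observed: 5).
Rule B → syllable 5 ✓.
Rule C → syllable 2 (observed: 5).

B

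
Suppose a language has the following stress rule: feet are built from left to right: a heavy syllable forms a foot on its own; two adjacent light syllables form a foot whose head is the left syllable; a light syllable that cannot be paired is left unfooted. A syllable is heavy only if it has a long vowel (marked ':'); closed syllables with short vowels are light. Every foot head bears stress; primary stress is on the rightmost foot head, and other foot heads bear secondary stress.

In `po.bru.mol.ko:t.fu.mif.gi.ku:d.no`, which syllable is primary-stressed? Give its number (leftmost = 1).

Weights: 1 po L, 2 bru L, 3 mol L, 4 ko:t H, 5 fu L, 6 mif L, 7 gi L, 8 ku:d H, 9 no L.
Parse left to right (heavy = foot alone; LL = one foot; stranded L unfooted): (ˈpo.bru) mol (ˈko:t) (ˈfu.mif) gi (ˈku:d) no.
Foot heads: 1, 4, 5, 8.
Primary stress on the rightmost head = syllable 8.
Primary stress: syllable 8 → po.bru.mol.ko:t.fu.mif.gi.ˈku:d.no.

8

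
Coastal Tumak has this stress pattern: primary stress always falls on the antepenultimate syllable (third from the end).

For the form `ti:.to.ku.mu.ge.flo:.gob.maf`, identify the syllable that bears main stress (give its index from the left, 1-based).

6

The word has 8 syllables; the antepenultimate syllable (third from the end) is syllable 6 (flo:).
Primary stress: syllable 6 → ti:.to.ku.mu.ge.ˈflo:.gob.maf.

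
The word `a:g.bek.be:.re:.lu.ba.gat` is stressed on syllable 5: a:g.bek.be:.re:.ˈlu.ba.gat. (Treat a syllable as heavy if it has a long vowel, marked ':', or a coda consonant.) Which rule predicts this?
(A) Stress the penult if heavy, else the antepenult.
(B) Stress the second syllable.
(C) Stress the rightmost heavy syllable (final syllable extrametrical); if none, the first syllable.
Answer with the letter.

A

Rule A → syllable 5 ✓.
Rule B → syllable 2 (observed: 5).
Rule C → syllable 4 (observed: 5).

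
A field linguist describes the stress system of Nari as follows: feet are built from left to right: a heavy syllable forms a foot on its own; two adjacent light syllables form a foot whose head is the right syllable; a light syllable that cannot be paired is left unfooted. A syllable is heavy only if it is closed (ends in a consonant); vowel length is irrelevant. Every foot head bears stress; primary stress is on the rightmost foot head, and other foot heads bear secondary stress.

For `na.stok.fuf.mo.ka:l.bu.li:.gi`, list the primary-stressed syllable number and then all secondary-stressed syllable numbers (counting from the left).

Weights: 1 na L, 2 stok H, 3 fuf H, 4 mo L, 5 ka:l H, 6 bu L, 7 li: L, 8 gi L.
Parse left to right (heavy = foot alone; LL = one foot; stranded L unfooted): na (ˈstok) (ˈfuf) mo (ˈka:l) (bu.ˈli:) gi.
Foot heads: 2, 3, 5, 7.
Primary stress on the rightmost head = syllable 7.
Secondary stress on 2, 3, 5: na.ˌstok.ˌfuf.mo.ˌka:l.bu.ˈli:.gi.

primary 7, secondary 2, 3, 5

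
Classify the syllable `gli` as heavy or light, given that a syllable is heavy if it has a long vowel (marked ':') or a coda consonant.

`gli`: short vowel, open (no coda). Short vowel, open → light.

light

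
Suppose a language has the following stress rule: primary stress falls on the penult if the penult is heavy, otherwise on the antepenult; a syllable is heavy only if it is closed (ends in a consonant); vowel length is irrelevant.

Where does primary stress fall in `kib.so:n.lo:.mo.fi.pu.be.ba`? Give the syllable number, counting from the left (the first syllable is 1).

Weights: 6 pu L, 7 be L, 8 ba L.
The penult (syllable 7, be) is light, so stress falls on the antepenult (syllable 6, pu).
Primary stress: syllable 6 → kib.so:n.lo:.mo.fi.ˈpu.be.ba.

6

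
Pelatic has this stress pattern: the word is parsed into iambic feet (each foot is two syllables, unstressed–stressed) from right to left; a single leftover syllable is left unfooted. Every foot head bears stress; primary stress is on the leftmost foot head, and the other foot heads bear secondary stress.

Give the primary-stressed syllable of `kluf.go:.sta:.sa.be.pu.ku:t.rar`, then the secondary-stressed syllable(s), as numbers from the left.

Parse right to left into iambic (σˈσ) feet: (kluf.ˈgo:) (sta:.ˈsa) (be.ˈpu) (ku:t.ˈrar).
Foot heads (stressed positions): 2, 4, 6, 8.
End Rule Leftmost: primary stress on the leftmost head = syllable 2.
Secondary stress on 4, 6, 8: kluf.ˈgo:.sta:.ˌsa.be.ˌpu.ku:t.ˌrar.

primary 2, secondary 4, 6, 8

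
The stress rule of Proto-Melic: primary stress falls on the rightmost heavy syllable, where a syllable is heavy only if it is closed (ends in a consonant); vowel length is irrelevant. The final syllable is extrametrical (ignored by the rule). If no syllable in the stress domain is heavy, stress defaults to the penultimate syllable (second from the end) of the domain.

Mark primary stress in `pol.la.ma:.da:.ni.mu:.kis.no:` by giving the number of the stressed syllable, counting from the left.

The final syllable (8, no:) is extrametrical; the stress domain is syllables 1–7.
Weights: 1 pol H, 2 la L, 3 ma: L, 4 da: L, 5 ni L, 6 mu: L, 7 kis H.
Heavy syllables in the domain: 1, 7. The rightmost is syllable 7 (kis).
Primary stress: syllable 7 → pol.la.ma:.da:.ni.mu:.ˈkis.no:.

7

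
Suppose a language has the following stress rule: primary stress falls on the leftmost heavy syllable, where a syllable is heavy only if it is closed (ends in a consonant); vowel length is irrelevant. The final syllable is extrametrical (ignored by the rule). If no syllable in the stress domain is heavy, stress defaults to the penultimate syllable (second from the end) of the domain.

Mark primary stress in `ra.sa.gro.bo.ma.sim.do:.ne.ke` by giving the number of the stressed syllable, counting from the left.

The final syllable (9, ke) is extrametrical; the stress domain is syllables 1–8.
Weights: 1 ra L, 2 sa L, 3 gro L, 4 bo L, 5 ma L, 6 sim H, 7 do: L, 8 ne L.
Heavy syllables in the domain: 6. The leftmost is syllable 6 (sim).
Primary stress: syllable 6 → ra.sa.gro.bo.ma.ˈsim.do:.ne.ke.

6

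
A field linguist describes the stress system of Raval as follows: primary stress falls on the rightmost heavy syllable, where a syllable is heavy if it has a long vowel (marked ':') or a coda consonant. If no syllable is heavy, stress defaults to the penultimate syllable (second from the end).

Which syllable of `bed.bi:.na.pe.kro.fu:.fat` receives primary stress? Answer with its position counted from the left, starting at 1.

Weights: 1 bed H, 2 bi: H, 3 na L, 4 pe L, 5 kro L, 6 fu: H, 7 fat H.
Heavy syllables in the domain: 1, 2, 6, 7. The rightmost is syllable 7 (fat).
Primary stress: syllable 7 → bed.bi:.na.pe.kro.fu:.ˈfat.

7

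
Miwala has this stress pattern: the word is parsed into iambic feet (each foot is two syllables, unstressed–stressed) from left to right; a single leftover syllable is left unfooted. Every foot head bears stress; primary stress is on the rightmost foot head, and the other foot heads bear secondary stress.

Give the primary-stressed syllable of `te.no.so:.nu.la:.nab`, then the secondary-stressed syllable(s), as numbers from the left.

Parse left to right into iambic (σˈσ) feet: (te.ˈno) (so:.ˈnu) (la:.ˈnab).
Foot heads (stressed positions): 2, 4, 6.
End Rule Rightmost: primary stress on the rightmost head = syllable 6.
Secondary stress on 2, 4: te.ˌno.so:.ˌnu.la:.ˈnab.

primary 6, secondary 2, 4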